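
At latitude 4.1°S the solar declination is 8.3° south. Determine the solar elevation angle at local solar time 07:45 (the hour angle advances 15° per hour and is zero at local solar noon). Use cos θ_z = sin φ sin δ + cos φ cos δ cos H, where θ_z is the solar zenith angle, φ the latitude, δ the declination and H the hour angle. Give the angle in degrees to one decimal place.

Hour angle H = 15° × (7.75 − 12) = -63.75°.
cos θ_z = sin φ sin δ + cos φ cos δ cos H = (-0.0715)(-0.1444) + (0.9974)(0.9895)(0.4423) = 0.4468.
θ_z = arccos(0.4468) = 63.46°, so the elevation is 90° − 63.46° = 26.54°.

26.5°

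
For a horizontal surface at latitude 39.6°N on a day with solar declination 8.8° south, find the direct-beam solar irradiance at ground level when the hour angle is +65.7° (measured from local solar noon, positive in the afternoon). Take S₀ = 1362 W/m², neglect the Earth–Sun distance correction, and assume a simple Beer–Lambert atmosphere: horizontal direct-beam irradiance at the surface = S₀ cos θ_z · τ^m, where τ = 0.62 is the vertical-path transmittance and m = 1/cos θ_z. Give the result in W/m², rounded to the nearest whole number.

With φ = 39.6°, δ = -8.8°, H = 65.70°: sin φ sin δ = -0.0975, cos φ cos δ cos H = 0.3133, so cos θ_z = 0.2158.
Air mass m = 1/cos θ_z = 1/0.2158 = 4.634; τ^m = 0.62^4.634 = 0.1091.
Surface direct beam = 1362 × 0.2158 × 0.1091 = 32.07 W/m².

32 W/m²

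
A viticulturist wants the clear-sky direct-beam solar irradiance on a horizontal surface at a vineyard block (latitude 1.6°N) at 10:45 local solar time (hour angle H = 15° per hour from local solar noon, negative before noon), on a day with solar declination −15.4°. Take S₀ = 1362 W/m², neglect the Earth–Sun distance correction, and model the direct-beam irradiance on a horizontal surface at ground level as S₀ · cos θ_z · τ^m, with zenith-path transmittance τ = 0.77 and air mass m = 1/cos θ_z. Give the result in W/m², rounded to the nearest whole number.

Hour angle H = 15° × (10.75 − 12) = -18.75°.
With φ = 1.6°, δ = -15.4°, H = -18.75°: sin φ sin δ = -0.0074, cos φ cos δ cos H = 0.9126, so cos θ_z = 0.9052.
Air mass m = 1/cos θ_z = 1/0.9052 = 1.105; τ^m = 0.77^1.105 = 0.7492.
Surface direct beam = 1362 × 0.9052 × 0.7492 = 923.68 W/m².

924 W/m²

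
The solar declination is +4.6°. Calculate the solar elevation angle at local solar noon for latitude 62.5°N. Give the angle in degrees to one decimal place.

At local solar noon the hour angle is zero, so the elevation is 90° − |φ − δ| = 90° − |62.5° − (4.6°)| = 90° − 57.9° = 32.1°.

32.1°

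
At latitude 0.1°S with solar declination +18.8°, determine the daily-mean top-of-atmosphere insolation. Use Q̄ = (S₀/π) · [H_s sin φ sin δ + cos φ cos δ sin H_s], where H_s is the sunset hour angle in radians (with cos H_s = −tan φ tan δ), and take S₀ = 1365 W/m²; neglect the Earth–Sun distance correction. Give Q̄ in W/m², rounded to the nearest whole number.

411 W/m²

−tan φ tan δ = −(-0.0017)(0.3404) = 0.0006; H_s = arccos(0.0006) = 89.97°. In radians, H_s = 1.5703.
H_s sin φ sin δ = 1.5703 × -0.0017 × 0.3223 = -0.0009.
cos φ cos δ sin H_s = 1.0000 × 0.9466 × 1.0000 = 0.9466.
Q̄ = (1365/π) × (-0.0009 + 0.9466) = 434.49 × 0.9457 = 410.90 W/m².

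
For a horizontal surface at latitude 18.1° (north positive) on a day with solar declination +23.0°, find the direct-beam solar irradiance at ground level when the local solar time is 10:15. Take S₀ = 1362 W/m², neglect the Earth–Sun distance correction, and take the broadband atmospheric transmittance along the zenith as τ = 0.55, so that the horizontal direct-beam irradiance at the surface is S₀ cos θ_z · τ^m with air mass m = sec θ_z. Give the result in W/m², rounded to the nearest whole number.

Hour angle H = 15° × (10.25 − 12) = -26.25°.
cos θ_z = sin(18.1°) sin(23.0°) + cos(18.1°) cos(23.0°) cos(-26.25°) = 0.1214 + 0.7847 = 0.9061.
Air mass m = 1/cos θ_z = 1/0.9061 = 1.104; τ^m = 0.55^1.104 = 0.5168.
Surface direct beam = 1362 × 0.9061 × 0.5168 = 637.79 W/m².

638 W/m²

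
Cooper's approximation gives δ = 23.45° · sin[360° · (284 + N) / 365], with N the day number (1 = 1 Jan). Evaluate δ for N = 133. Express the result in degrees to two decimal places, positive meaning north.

360 × (284 + 133) / 365 = 411.288°; sin(411.288°) = 0.7803.
δ = 23.45 × 0.7803 = 18.298° ≈ +18.30°.

+18.30°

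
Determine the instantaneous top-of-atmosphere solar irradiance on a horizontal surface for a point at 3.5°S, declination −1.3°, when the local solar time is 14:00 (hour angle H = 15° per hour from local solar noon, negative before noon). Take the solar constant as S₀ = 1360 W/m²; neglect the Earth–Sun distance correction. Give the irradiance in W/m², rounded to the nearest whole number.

1177 W/m²

Hour angle H = 15° × (14 − 12) = 30.00°.
cos θ_z = sin φ sin δ + cos φ cos δ cos H = (-0.0610)(-0.0227) + (0.9981)(0.9997)(0.8660) = 0.8655.
Top-of-atmosphere irradiance = S₀ cos θ_z = 1360 × 0.8655 = 1177.08 W/m².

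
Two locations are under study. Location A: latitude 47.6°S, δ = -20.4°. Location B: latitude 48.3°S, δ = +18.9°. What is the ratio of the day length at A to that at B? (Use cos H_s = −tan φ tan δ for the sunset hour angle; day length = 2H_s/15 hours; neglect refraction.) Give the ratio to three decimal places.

1.692

A: H_s = arccos(−tan -47.6° · tan -20.4°) = 114.03°, so 2H_s/15 = 15.2040 h.
B: H_s = arccos(−tan -48.3° · tan 18.9°) = 67.40°, so 2H_s/15 = 8.9867 h.
Ratio A/B = 15.2040 / 8.9867 = 1.6918.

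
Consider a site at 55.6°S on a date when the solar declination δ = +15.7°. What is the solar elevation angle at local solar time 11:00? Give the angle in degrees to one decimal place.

17.6°

Hour angle H = 15° × (11 − 12) = -15.00°.
cos θ_z = sin φ sin δ + cos φ cos δ cos H = (-0.8251)(0.2706) + (0.5650)(0.9627)(0.9659) = 0.3021.
θ_z = arccos(0.3021) = 72.42°, so the elevation is 90° − 72.42° = 17.58°.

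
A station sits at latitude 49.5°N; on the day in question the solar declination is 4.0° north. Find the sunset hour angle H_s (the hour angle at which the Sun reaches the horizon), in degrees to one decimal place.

94.7°

cos H_s = −tan(49.5°) · tan(4.0°) = -0.0819, so H_s = arccos(-0.0819) = 94.70°.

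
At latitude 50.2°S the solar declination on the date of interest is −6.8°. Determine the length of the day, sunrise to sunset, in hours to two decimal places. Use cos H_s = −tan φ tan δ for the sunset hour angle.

13.10 hours

cos H_s = −tan(-50.2°) · tan(-6.8°) = -0.1431, so H_s = arccos(-0.1431) = 98.23°.
Day length = 2 H_s / 15° h⁻¹ = 196.46° / 15 = 13.097 h.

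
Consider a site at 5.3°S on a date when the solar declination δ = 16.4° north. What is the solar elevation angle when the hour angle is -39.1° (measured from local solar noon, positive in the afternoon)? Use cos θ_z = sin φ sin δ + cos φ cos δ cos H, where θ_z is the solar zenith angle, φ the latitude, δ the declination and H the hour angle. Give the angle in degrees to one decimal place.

cos θ_z = sin(-5.3°) sin(16.4°) + cos(-5.3°) cos(16.4°) cos(-39.10°) = -0.0261 + 0.7413 = 0.7152.
θ_z = arccos(0.7152) = 44.34°, so the elevation is 90° − 44.34° = 45.66°.

45.7°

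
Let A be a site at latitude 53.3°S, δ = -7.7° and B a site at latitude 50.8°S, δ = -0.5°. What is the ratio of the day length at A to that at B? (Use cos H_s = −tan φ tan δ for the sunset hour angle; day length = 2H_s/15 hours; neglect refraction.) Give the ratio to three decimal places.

1.109

A: H_s = arccos(−tan -53.3° · tan -7.7°) = 100.45°, so 2H_s/15 = 13.3933 h.
B: H_s = arccos(−tan -50.8° · tan -0.5°) = 90.61°, so 2H_s/15 = 12.0813 h.
Ratio A/B = 13.3933 / 12.0813 = 1.1086.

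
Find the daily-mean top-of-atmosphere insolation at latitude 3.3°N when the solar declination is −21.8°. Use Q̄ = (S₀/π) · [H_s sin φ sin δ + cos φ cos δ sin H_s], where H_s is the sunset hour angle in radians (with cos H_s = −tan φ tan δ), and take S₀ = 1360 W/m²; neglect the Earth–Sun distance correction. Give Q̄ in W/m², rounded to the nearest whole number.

The sunset hour angle satisfies cos H_s = −tan φ tan δ = 0.0231, giving H_s = 88.68°. In radians, H_s = 1.5478.
H_s sin φ sin δ = 1.5478 × 0.0576 × -0.3714 = -0.0331.
cos φ cos δ sin H_s = 0.9983 × 0.9285 × 0.9997 = 0.9266.
Q̄ = (1360/π) × (-0.0331 + 0.9266) = 432.90 × 0.8935 = 386.80 W/m².

387 W/m²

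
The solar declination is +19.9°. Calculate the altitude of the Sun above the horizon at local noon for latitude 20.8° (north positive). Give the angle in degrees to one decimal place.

89.1°

At local solar noon the hour angle is zero, so the elevation is 90° − |φ − δ| = 90° − |20.8° − (19.9°)| = 90° − 0.9° = 89.1°.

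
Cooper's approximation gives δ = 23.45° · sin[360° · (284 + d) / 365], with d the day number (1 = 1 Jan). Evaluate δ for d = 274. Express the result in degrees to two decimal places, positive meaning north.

-4.22°

360 × (284 + 274) / 365 = 550.356°; sin(550.356°) = -0.1798.
δ = 23.45 × -0.1798 = -4.216° ≈ -4.22°.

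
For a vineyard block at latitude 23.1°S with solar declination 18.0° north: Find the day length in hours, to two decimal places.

−tan φ tan δ = −(-0.4265)(0.3249) = 0.1386; H_s = arccos(0.1386) = 82.03°.
Day length = 2 H_s / 15° h⁻¹ = 164.06° / 15 = 10.937 h.

10.94 hours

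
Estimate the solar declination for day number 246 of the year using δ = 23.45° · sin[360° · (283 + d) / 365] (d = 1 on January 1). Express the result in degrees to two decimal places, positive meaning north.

+7.34°

360 × (283 + 246) / 365 = 521.753°; sin(521.753°) = 0.3131.
δ = 23.45 × 0.3131 = 7.342° ≈ +7.34°.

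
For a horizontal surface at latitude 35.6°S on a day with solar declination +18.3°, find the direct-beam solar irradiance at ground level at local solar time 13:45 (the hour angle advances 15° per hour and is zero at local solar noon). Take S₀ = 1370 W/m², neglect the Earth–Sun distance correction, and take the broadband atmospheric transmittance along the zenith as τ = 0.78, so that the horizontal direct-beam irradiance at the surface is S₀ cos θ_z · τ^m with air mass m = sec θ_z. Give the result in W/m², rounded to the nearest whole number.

Hour angle H = 15° × (13.75 − 12) = 26.25°.
cos θ_z = sin(-35.6°) sin(18.3°) + cos(-35.6°) cos(18.3°) cos(26.25°) = -0.1828 + 0.6924 = 0.5096.
Air mass m = 1/cos θ_z = 1/0.5096 = 1.962; τ^m = 0.78^1.962 = 0.6142.
Surface direct beam = 1370 × 0.5096 × 0.6142 = 428.80 W/m².

429 W/m²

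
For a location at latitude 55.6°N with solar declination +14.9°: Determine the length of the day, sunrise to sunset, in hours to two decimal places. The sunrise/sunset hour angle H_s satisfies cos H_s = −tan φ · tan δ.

−tan φ tan δ = −(1.4605)(0.2661) = -0.3886; H_s = arccos(-0.3886) = 112.87°.
Day length = 2 H_s / 15° h⁻¹ = 225.74° / 15 = 15.049 h.

15.05 hours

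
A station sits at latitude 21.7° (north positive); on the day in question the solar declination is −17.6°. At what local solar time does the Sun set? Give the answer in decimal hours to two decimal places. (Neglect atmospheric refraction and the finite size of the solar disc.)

cos H_s = −tan(21.7°) · tan(-17.6°) = 0.1262, so H_s = arccos(0.1262) = 82.75°.
Sunset is at 12 + H_s/15 = 12 + 5.517 = 17.517 h local solar time.

17.52 h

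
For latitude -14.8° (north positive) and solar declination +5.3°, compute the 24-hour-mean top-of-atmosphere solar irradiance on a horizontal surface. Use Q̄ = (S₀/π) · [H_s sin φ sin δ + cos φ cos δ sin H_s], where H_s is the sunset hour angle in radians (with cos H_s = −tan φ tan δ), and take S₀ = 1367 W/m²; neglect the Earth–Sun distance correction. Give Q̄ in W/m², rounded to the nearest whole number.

403 W/m²

−tan φ tan δ = −(-0.2642)(0.0928) = 0.0245; H_s = arccos(0.0245) = 88.60°. In radians, H_s = 1.5464.
H_s sin φ sin δ = 1.5464 × -0.2554 × 0.0924 = -0.0365.
cos φ cos δ sin H_s = 0.9668 × 0.9957 × 0.9997 = 0.9624.
Q̄ = (1367/π) × (-0.0365 + 0.9624) = 435.13 × 0.9259 = 402.89 W/m².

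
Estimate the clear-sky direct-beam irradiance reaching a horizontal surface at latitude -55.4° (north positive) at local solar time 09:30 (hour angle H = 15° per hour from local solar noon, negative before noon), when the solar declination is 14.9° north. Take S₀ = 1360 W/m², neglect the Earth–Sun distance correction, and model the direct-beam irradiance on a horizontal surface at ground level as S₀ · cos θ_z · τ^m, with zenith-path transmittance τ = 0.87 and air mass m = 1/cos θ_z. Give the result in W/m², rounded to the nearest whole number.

Hour angle H = 15° × (9.5 − 12) = -37.50°.
cos θ_z = sin(-55.4°) sin(14.9°) + cos(-55.4°) cos(14.9°) cos(-37.50°) = -0.2117 + 0.4354 = 0.2237.
Air mass m = 1/cos θ_z = 1/0.2237 = 4.470; τ^m = 0.87^4.470 = 0.5366.
Surface direct beam = 1360 × 0.2237 × 0.5366 = 163.25 W/m².

163 W/m²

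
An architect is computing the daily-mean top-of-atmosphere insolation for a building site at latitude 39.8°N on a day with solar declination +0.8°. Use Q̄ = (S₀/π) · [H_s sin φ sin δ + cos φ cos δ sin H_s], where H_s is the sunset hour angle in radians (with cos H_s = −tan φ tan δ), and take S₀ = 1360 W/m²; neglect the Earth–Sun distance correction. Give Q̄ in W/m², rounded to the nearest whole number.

339 W/m²

−tan φ tan δ = −(0.8332)(0.0140) = -0.0117; H_s = arccos(-0.0117) = 90.67°. In radians, H_s = 1.5825.
H_s sin φ sin δ = 1.5825 × 0.6401 × 0.0140 = 0.0142.
cos φ cos δ sin H_s = 0.7683 × 0.9999 × 0.9999 = 0.7681.
Q̄ = (1360/π) × (0.0142 + 0.7681) = 432.90 × 0.7823 = 338.66 W/m².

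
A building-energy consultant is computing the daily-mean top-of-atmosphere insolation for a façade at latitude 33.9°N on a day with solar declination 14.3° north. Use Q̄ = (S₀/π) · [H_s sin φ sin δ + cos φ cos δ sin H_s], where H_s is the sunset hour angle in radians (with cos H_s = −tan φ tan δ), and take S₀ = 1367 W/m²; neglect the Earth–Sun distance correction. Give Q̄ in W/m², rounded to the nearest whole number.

The sunset hour angle satisfies cos H_s = −tan φ tan δ = -0.1713, giving H_s = 99.86°. In radians, H_s = 1.7429.
H_s sin φ sin δ = 1.7429 × 0.5577 × 0.2470 = 0.2401.
cos φ cos δ sin H_s = 0.8300 × 0.9690 × 0.9852 = 0.7924.
Q̄ = (1367/π) × (0.2401 + 0.7924) = 435.13 × 1.0325 = 449.27 W/m².

449 W/m²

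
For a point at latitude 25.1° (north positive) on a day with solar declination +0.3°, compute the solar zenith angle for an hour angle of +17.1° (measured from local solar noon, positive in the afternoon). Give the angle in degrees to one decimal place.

29.8°

cos θ_z = sin φ sin δ + cos φ cos δ cos H = (0.4242)(0.0052) + (0.9056)(1.0000)(0.9558) = 0.8678.
θ_z = arccos(0.8678) = 29.80°.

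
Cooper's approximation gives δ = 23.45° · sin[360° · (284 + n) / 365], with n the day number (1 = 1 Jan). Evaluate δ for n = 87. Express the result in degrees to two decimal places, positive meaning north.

+2.42°

360 × (284 + 87) / 365 = 365.918°; sin(365.918°) = 0.1031.
δ = 23.45 × 0.1031 = 2.418° ≈ +2.42°.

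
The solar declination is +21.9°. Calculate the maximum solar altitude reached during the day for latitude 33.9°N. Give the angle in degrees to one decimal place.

At local solar noon the hour angle is zero, so the elevation is 90° − |φ − δ| = 90° − |33.9° − (21.9°)| = 90° − 12.0° = 78.0°.

78.0°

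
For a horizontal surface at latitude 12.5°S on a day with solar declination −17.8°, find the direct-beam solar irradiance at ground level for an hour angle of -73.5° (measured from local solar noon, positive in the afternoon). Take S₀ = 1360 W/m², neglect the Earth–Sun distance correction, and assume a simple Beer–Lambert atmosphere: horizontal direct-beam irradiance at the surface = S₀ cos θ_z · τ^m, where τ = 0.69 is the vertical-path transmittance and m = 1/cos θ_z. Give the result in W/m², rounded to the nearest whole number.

146 W/m²

cos θ_z = sin φ sin δ + cos φ cos δ cos H = (-0.2164)(-0.3057) + (0.9763)(0.9521)(0.2840) = 0.3301.
Air mass m = 1/cos θ_z = 1/0.3301 = 3.029; τ^m = 0.69^3.029 = 0.3250.
Surface direct beam = 1360 × 0.3301 × 0.3250 = 145.90 W/m².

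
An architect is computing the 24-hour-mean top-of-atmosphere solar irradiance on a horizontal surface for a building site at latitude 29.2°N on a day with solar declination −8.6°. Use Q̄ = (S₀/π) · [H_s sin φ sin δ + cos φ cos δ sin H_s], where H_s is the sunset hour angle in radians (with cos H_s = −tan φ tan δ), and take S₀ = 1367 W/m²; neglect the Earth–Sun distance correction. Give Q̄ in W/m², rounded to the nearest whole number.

327 W/m²

The sunset hour angle satisfies cos H_s = −tan φ tan δ = 0.0845, giving H_s = 85.15°. In radians, H_s = 1.4861.
H_s sin φ sin δ = 1.4861 × 0.4879 × -0.1495 = -0.1084.
cos φ cos δ sin H_s = 0.8729 × 0.9888 × 0.9964 = 0.8600.
Q̄ = (1367/π) × (-0.1084 + 0.8600) = 435.13 × 0.7516 = 327.04 W/m².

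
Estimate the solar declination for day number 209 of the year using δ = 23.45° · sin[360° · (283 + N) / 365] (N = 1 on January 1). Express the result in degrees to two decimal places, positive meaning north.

+19.15°

360 × (283 + 209) / 365 = 485.260°; sin(485.260°) = 0.8165.
δ = 23.45 × 0.8165 = 19.147° ≈ +19.15°.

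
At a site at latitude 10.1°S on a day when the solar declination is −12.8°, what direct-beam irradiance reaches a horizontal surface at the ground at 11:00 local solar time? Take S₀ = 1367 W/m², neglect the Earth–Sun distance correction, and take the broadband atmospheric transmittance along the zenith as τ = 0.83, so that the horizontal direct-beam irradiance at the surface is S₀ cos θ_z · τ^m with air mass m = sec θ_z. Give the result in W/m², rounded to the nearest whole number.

1089 W/m²

Hour angle H = 15° × (11 − 12) = -15.00°.
With φ = -10.1°, δ = -12.8°, H = -15.00°: sin φ sin δ = 0.0389, cos φ cos δ cos H = 0.9273, so cos θ_z = 0.9662.
Air mass m = 1/cos θ_z = 1/0.9662 = 1.035; τ^m = 0.83^1.035 = 0.8246.
Surface direct beam = 1367 × 0.9662 × 0.8246 = 1089.13 W/m².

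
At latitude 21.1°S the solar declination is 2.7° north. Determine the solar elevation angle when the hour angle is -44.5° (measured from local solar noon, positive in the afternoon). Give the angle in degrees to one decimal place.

40.4°

With φ = -21.1°, δ = 2.7°, H = -44.50°: sin φ sin δ = -0.0170, cos φ cos δ cos H = 0.6647, so cos θ_z = 0.6477.
θ_z = arccos(0.6477) = 49.63°, so the elevation is 90° − 49.63° = 40.37°.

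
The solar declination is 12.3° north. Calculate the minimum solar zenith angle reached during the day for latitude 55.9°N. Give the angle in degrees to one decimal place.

At local solar noon the hour angle is zero, so the zenith angle is |φ − δ| = |55.9° − (12.3°)| = 43.6°.

43.6°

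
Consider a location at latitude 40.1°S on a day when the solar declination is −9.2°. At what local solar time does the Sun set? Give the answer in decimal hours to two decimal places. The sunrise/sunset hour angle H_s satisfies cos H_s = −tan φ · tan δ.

cos H_s = −tan(-40.1°) · tan(-9.2°) = -0.1364, so H_s = arccos(-0.1364) = 97.84°.
Sunset is at 12 + H_s/15 = 12 + 6.523 = 18.523 h local solar time.

18.52 h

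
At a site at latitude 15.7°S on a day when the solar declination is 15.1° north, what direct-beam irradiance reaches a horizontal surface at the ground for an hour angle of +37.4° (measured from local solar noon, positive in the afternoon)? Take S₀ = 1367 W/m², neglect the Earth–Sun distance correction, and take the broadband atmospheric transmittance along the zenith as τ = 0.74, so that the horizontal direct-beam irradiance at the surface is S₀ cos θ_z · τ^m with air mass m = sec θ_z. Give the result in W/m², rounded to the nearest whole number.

582 W/m²

cos θ_z = sin(-15.7°) sin(15.1°) + cos(-15.7°) cos(15.1°) cos(37.40°) = -0.0705 + 0.7384 = 0.6679.
Air mass m = 1/cos θ_z = 1/0.6679 = 1.497; τ^m = 0.74^1.497 = 0.6371.
Surface direct beam = 1367 × 0.6679 × 0.6371 = 581.68 W/m².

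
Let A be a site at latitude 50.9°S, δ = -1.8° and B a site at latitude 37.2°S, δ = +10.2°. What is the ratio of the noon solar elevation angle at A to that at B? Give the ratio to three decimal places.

0.960

A: 90° − |-50.9 − (-1.8)| = 40.90°.
B: 90° − |-37.2 − (10.2)| = 42.60°.
Ratio A/B = 40.9000 / 42.6000 = 0.9601.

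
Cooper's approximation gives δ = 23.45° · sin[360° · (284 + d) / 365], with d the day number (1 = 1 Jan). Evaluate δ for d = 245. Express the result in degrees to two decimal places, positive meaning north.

360 × (284 + 245) / 365 = 521.753°; sin(521.753°) = 0.3131.
δ = 23.45 × 0.3131 = 7.342° ≈ +7.34°.

+7.34°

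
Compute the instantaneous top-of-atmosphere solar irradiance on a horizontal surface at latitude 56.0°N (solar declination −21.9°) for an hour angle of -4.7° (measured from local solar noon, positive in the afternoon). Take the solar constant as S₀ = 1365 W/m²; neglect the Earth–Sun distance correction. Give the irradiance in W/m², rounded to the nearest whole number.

cos θ_z = sin(56.0°) sin(-21.9°) + cos(56.0°) cos(-21.9°) cos(-4.70°) = -0.3092 + 0.5171 = 0.2079.
Top-of-atmosphere irradiance = S₀ cos θ_z = 1365 × 0.2079 = 283.78 W/m².

284 W/m²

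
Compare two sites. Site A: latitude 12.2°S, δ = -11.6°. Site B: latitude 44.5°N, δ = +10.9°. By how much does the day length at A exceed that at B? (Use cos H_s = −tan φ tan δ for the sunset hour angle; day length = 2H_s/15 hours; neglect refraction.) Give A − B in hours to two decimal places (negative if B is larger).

A: H_s = arccos(−tan -12.2° · tan -11.6°) = 92.54°, so 2H_s/15 = 12.3387 h.
B: H_s = arccos(−tan 44.5° · tan 10.9°) = 100.91°, so 2H_s/15 = 13.4547 h.
A − B = 12.3387 − 13.4547 = -1.1160 h.

-1.12 h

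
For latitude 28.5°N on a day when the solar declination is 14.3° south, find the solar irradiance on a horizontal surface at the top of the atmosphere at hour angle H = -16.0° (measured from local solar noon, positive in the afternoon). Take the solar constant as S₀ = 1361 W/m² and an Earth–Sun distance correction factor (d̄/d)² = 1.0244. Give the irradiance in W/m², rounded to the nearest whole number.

cos θ_z = sin φ sin δ + cos φ cos δ cos H = (0.4772)(-0.2470) + (0.8788)(0.9690)(0.9613) = 0.7007.
Top-of-atmosphere irradiance = S₀ (d̄/d)² cos θ_z = 1361 × 1.0244 × 0.7007 = 976.92 W/m².

977 W/m²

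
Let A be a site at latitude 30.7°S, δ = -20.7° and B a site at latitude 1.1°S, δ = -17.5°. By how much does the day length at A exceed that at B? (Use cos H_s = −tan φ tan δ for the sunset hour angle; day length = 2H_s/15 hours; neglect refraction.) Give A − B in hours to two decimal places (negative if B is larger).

+1.68 h

A: H_s = arccos(−tan -30.7° · tan -20.7°) = 102.97°, so 2H_s/15 = 13.7293 h.
B: H_s = arccos(−tan -1.1° · tan -17.5°) = 90.35°, so 2H_s/15 = 12.0467 h.
A − B = 13.7293 − 12.0467 = 1.6826 h.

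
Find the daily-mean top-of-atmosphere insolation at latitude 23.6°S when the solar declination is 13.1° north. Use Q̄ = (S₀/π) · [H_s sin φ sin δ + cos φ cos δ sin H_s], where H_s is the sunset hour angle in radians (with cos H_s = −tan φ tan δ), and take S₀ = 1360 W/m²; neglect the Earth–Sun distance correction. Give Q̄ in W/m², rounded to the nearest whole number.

cos H_s = −tan(-23.6°) · tan(13.1°) = 0.1017, so H_s = arccos(0.1017) = 84.16°. In radians, H_s = 1.4689.
H_s sin φ sin δ = 1.4689 × -0.4003 × 0.2267 = -0.1333.
cos φ cos δ sin H_s = 0.9164 × 0.9740 × 0.9948 = 0.8879.
Q̄ = (1360/π) × (-0.1333 + 0.8879) = 432.90 × 0.7546 = 326.67 W/m².

327 W/m²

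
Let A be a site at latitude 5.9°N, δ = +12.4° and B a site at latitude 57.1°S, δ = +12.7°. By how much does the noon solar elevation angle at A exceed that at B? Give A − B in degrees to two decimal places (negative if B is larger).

A: 90° − |5.9 − (12.4)| = 83.50°.
B: 90° − |-57.1 − (12.7)| = 20.20°.
A − B = 83.50 − 20.20 = 63.30°.

+63.30°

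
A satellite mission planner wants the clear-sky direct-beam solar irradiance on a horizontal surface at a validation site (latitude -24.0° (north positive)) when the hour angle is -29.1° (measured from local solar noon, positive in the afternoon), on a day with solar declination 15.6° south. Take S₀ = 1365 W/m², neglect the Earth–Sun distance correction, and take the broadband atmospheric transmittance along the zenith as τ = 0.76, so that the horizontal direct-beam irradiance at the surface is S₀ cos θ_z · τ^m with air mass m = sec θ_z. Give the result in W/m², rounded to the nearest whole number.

cos θ_z = sin(-24.0°) sin(-15.6°) + cos(-24.0°) cos(-15.6°) cos(-29.10°) = 0.1094 + 0.7688 = 0.8782.
Air mass m = 1/cos θ_z = 1/0.8782 = 1.139; τ^m = 0.76^1.139 = 0.7316.
Surface direct beam = 1365 × 0.8782 × 0.7316 = 877.00 W/m².

877 W/m²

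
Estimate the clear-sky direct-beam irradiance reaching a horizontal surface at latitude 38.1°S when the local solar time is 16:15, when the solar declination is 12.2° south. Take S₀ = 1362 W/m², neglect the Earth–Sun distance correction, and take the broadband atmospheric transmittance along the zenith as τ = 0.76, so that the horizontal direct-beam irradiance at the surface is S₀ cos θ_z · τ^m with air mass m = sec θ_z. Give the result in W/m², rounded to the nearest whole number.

358 W/m²

Hour angle H = 15° × (16.25 − 12) = 63.75°.
cos θ_z = sin(-38.1°) sin(-12.2°) + cos(-38.1°) cos(-12.2°) cos(63.75°) = 0.1304 + 0.3402 = 0.4706.
Air mass m = 1/cos θ_z = 1/0.4706 = 2.125; τ^m = 0.76^2.125 = 0.5581.
Surface direct beam = 1362 × 0.4706 × 0.5581 = 357.72 W/m².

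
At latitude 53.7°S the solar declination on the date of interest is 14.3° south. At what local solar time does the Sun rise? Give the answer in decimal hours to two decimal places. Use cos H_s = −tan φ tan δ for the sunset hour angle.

4.65 h

−tan φ tan δ = −(-1.3613)(-0.2549) = -0.3470; H_s = arccos(-0.3470) = 110.30°.
Sunrise is at 12 − H_s/15 = 12 − 7.353 = 4.647 h local solar time.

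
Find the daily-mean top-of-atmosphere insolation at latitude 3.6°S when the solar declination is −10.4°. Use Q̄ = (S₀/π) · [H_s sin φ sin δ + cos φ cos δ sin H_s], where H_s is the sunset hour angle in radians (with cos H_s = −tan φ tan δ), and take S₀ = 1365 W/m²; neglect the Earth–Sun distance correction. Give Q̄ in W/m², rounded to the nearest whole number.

434 W/m²

cos H_s = −tan(-3.6°) · tan(-10.4°) = -0.0115, so H_s = arccos(-0.0115) = 90.66°. In radians, H_s = 1.5823.
H_s sin φ sin δ = 1.5823 × -0.0628 × -0.1805 = 0.0179.
cos φ cos δ sin H_s = 0.9980 × 0.9836 × 0.9999 = 0.9815.
Q̄ = (1365/π) × (0.0179 + 0.9815) = 434.49 × 0.9994 = 434.23 W/m².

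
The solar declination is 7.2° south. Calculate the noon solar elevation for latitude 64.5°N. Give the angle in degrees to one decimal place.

At local solar noon the hour angle is zero, so the elevation is 90° − |φ − δ| = 90° − |64.5° − (-7.2°)| = 90° − 71.7° = 18.3°.

18.3°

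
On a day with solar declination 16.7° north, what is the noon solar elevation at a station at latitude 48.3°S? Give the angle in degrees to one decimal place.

At local solar noon the hour angle is zero, so the elevation is 90° − |φ − δ| = 90° − |-48.3° − (16.7°)| = 90° − 65.0° = 25.0°.

25.0°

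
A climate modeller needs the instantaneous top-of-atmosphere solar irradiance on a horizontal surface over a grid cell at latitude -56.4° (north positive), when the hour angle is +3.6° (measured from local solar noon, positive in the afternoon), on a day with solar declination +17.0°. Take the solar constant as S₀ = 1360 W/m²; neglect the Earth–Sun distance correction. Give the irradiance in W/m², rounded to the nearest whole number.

387 W/m²

With φ = -56.4°, δ = 17.0°, H = 3.60°: sin φ sin δ = -0.2435, cos φ cos δ cos H = 0.5282, so cos θ_z = 0.2847.
Top-of-atmosphere irradiance = S₀ cos θ_z = 1360 × 0.2847 = 387.19 W/m².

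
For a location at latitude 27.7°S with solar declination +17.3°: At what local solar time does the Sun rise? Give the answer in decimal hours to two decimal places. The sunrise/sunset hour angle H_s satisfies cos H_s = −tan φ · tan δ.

−tan φ tan δ = −(-0.5250)(0.3115) = 0.1635; H_s = arccos(0.1635) = 80.59°.
Sunrise is at 12 − H_s/15 = 12 − 5.373 = 6.627 h local solar time.

6.63 h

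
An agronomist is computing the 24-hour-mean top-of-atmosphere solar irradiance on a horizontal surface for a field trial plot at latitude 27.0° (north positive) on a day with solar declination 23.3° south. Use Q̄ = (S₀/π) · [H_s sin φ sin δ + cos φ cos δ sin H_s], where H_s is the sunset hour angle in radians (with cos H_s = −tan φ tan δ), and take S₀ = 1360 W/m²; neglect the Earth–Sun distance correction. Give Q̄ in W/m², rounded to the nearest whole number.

241 W/m²

−tan φ tan δ = −(0.5095)(-0.4307) = 0.2194; H_s = arccos(0.2194) = 77.33°. In radians, H_s = 1.3497.
H_s sin φ sin δ = 1.3497 × 0.4540 × -0.3955 = -0.2423.
cos φ cos δ sin H_s = 0.8910 × 0.9184 × 0.9757 = 0.7984.
Q̄ = (1360/π) × (-0.2423 + 0.7984) = 432.90 × 0.5561 = 240.74 W/m².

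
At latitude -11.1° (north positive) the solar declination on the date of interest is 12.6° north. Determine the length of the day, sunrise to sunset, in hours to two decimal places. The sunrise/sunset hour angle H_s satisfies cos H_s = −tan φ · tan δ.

11.66 hours

The sunset hour angle satisfies cos H_s = −tan φ tan δ = 0.0439, giving H_s = 87.48°.
Day length = 2 H_s / 15° h⁻¹ = 174.96° / 15 = 11.664 h.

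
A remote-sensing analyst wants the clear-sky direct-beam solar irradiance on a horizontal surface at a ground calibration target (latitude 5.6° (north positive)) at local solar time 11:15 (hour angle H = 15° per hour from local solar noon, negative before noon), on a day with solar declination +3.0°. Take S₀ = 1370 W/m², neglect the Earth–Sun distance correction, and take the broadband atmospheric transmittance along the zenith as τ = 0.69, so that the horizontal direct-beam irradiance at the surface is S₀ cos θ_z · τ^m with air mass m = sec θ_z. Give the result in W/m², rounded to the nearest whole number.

919 W/m²

Hour angle H = 15° × (11.25 − 12) = -11.25°.
With φ = 5.6°, δ = 3.0°, H = -11.25°: sin φ sin δ = 0.0051, cos φ cos δ cos H = 0.9748, so cos θ_z = 0.9799.
Air mass m = 1/cos θ_z = 1/0.9799 = 1.021; τ^m = 0.69^1.021 = 0.6846.
Surface direct beam = 1370 × 0.9799 × 0.6846 = 919.05 W/m².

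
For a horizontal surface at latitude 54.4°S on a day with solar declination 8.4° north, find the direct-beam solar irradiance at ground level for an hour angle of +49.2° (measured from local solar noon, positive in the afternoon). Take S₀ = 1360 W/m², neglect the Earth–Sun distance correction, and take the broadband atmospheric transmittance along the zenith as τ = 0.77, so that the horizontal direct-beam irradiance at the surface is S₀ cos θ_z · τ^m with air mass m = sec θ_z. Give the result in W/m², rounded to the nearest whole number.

127 W/m²

cos θ_z = sin(-54.4°) sin(8.4°) + cos(-54.4°) cos(8.4°) cos(49.20°) = -0.1188 + 0.3763 = 0.2575.
Air mass m = 1/cos θ_z = 1/0.2575 = 3.883; τ^m = 0.77^3.883 = 0.3624.
Surface direct beam = 1360 × 0.2575 × 0.3624 = 126.91 W/m².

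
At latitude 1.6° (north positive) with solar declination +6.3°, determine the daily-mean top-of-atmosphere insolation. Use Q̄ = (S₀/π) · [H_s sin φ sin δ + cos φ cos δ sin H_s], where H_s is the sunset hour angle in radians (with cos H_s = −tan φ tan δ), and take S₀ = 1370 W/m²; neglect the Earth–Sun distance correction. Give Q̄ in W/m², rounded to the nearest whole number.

The sunset hour angle satisfies cos H_s = −tan φ tan δ = -0.0031, giving H_s = 90.18°. In radians, H_s = 1.5739.
H_s sin φ sin δ = 1.5739 × 0.0279 × 0.1097 = 0.0048.
cos φ cos δ sin H_s = 0.9996 × 0.9940 × 1.0000 = 0.9936.
Q̄ = (1370/π) × (0.0048 + 0.9936) = 436.08 × 0.9984 = 435.38 W/m².

435 W/m²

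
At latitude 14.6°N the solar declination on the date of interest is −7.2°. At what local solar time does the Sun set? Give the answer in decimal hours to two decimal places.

cos H_s = −tan(14.6°) · tan(-7.2°) = 0.0329, so H_s = arccos(0.0329) = 88.11°.
Sunset is at 12 + H_s/15 = 12 + 5.874 = 17.874 h local solar time.

17.87 h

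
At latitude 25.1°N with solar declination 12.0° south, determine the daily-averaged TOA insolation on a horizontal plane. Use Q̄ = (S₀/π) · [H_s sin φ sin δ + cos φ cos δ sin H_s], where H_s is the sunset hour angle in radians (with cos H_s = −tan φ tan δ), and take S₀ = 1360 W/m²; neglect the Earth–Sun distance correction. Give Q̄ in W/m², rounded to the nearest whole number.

325 W/m²

The sunset hour angle satisfies cos H_s = −tan φ tan δ = 0.0996, giving H_s = 84.28°. In radians, H_s = 1.4710.
H_s sin φ sin δ = 1.4710 × 0.4242 × -0.2079 = -0.1297.
cos φ cos δ sin H_s = 0.9056 × 0.9781 × 0.9950 = 0.8813.
Q̄ = (1360/π) × (-0.1297 + 0.8813) = 432.90 × 0.7516 = 325.37 W/m².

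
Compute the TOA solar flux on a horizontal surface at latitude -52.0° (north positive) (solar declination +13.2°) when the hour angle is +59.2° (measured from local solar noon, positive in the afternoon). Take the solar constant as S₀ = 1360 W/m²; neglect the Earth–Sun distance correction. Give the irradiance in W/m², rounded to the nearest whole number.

cos θ_z = sin φ sin δ + cos φ cos δ cos H = (-0.7880)(0.2284) + (0.6157)(0.9736)(0.5120) = 0.1269.
Top-of-atmosphere irradiance = S₀ cos θ_z = 1360 × 0.1269 = 172.58 W/m².

173 W/m²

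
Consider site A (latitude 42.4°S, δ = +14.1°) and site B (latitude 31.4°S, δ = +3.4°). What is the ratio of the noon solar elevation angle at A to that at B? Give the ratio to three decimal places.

A: 90° − |-42.4 − (14.1)| = 33.50°.
B: 90° − |-31.4 − (3.4)| = 55.20°.
Ratio A/B = 33.5000 / 55.2000 = 0.6069.

0.607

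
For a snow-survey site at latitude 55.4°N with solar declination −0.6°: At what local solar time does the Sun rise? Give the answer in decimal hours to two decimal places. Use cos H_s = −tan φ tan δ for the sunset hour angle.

6.06 h

−tan φ tan δ = −(1.4496)(-0.0105) = 0.0152; H_s = arccos(0.0152) = 89.13°.
Sunrise is at 12 − H_s/15 = 12 − 5.942 = 6.058 h local solar time.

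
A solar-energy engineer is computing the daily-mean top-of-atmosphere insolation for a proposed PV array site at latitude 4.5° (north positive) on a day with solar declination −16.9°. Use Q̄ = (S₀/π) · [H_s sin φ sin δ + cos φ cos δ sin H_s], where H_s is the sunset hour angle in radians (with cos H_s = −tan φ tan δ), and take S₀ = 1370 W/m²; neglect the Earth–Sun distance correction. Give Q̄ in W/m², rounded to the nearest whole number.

400 W/m²

The sunset hour angle satisfies cos H_s = −tan φ tan δ = 0.0239, giving H_s = 88.63°. In radians, H_s = 1.5469.
H_s sin φ sin δ = 1.5469 × 0.0785 × -0.2907 = -0.0353.
cos φ cos δ sin H_s = 0.9969 × 0.9568 × 0.9997 = 0.9535.
Q̄ = (1370/π) × (-0.0353 + 0.9535) = 436.08 × 0.9182 = 400.41 W/m².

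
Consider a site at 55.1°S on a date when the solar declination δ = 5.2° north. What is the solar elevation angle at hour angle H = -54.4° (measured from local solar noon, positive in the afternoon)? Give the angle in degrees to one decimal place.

cos θ_z = sin φ sin δ + cos φ cos δ cos H = (-0.8202)(0.0906) + (0.5721)(0.9959)(0.5821) = 0.2573.
θ_z = arccos(0.2573) = 75.09°, so the elevation is 90° − 75.09° = 14.91°.

14.9°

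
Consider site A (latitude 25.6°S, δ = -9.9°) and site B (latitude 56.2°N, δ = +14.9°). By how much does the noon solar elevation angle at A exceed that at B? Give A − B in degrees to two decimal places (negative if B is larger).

+25.60°

A: 90° − |-25.6 − (-9.9)| = 74.30°.
B: 90° − |56.2 − (14.9)| = 48.70°.
A − B = 74.30 − 48.70 = 25.60°.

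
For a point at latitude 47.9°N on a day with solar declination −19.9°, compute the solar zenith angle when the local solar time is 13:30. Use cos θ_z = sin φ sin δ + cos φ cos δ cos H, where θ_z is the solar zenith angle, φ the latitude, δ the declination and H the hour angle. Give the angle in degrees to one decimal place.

70.7°

Hour angle H = 15° × (13.5 − 12) = 22.50°.
cos θ_z = sin(47.9°) sin(-19.9°) + cos(47.9°) cos(-19.9°) cos(22.50°) = -0.2526 + 0.5824 = 0.3298.
θ_z = arccos(0.3298) = 70.74°.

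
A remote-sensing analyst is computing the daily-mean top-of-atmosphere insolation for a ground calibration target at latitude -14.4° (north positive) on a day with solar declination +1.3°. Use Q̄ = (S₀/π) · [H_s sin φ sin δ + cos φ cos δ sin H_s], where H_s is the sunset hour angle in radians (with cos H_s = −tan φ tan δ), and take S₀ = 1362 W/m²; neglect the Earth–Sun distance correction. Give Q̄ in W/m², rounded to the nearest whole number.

The sunset hour angle satisfies cos H_s = −tan φ tan δ = 0.0058, giving H_s = 89.67°. In radians, H_s = 1.5650.
H_s sin φ sin δ = 1.5650 × -0.2487 × 0.0227 = -0.0088.
cos φ cos δ sin H_s = 0.9686 × 0.9997 × 1.0000 = 0.9683.
Q̄ = (1362/π) × (-0.0088 + 0.9683) = 433.54 × 0.9595 = 415.98 W/m².

416 W/m²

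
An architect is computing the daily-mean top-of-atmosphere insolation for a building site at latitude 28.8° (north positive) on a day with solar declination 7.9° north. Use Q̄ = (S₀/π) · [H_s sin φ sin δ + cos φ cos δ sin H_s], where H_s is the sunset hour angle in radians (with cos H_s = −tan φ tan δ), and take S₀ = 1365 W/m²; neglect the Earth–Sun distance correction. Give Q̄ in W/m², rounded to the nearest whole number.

cos H_s = −tan(28.8°) · tan(7.9°) = -0.0763, so H_s = arccos(-0.0763) = 94.38°. In radians, H_s = 1.6472.
H_s sin φ sin δ = 1.6472 × 0.4818 × 0.1374 = 0.1090.
cos φ cos δ sin H_s = 0.8763 × 0.9905 × 0.9971 = 0.8655.
Q̄ = (1365/π) × (0.1090 + 0.8655) = 434.49 × 0.9745 = 423.41 W/m².

423 W/m²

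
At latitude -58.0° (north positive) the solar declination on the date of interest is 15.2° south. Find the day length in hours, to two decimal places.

15.44 hours

The sunset hour angle satisfies cos H_s = −tan φ tan δ = -0.4348, giving H_s = 115.77°.
Day length = 2 H_s / 15° h⁻¹ = 231.54° / 15 = 15.436 h.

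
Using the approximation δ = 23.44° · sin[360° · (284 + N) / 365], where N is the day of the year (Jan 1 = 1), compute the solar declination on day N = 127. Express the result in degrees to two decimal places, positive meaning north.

360 × (284 + 127) / 365 = 405.370°; sin(405.370°) = 0.7117.
δ = 23.44 × 0.7117 = 16.682° ≈ +16.68°.

+16.68°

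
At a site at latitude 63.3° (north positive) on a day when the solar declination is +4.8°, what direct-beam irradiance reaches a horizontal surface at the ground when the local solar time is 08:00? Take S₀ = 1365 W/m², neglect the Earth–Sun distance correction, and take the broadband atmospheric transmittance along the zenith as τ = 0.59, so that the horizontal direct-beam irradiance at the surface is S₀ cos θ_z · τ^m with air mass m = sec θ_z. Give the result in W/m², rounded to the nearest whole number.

70 W/m²

Hour angle H = 15° × (8 − 12) = -60.00°.
cos θ_z = sin φ sin δ + cos φ cos δ cos H = (0.8934)(0.0837) + (0.4493)(0.9965)(0.5000) = 0.2986.
Air mass m = 1/cos θ_z = 1/0.2986 = 3.349; τ^m = 0.59^3.349 = 0.1708.
Surface direct beam = 1365 × 0.2986 × 0.1708 = 69.62 W/m².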